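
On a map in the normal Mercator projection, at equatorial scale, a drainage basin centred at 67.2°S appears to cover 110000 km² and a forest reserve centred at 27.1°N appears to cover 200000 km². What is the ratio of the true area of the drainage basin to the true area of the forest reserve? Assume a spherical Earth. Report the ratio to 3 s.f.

Mercator's areal exaggeration is sec²φ; hence true area = (apparent area) · cos²φ.
True area of drainage basin: 110000 × cos²(67.2°) = 110000 × 0.1502 = 16520 km².
True area of forest reserve: 200000 × cos²(27.1°) = 200000 × 0.7925 = 158500 km².
Ratio = 16520 / 158500 ≈ 0.104.

0.104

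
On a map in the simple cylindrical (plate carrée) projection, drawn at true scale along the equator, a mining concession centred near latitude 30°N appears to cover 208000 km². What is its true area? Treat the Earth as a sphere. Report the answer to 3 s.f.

Plate carrée maps x = Rλ, y = Rφ. The meridian scale is h = 1 and the parallel scale is k = 1/cos φ = sec φ.
Areal scale = h·k = 1 × sec φ; at 30°, h = 1.000, k = 1.155, so h·k = 1.155.
True area = apparent / (areal scale) = 208000 / 1.155 ≈ 180000 km².

180000 km²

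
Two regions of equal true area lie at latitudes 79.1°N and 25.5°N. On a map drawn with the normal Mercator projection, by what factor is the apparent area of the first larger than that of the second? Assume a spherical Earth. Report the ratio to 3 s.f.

22.8

Mercator areal scale is sec²φ.
At 79.1°: sec²(79.1°) = 1/0.1891² = 27.97.
At 25.5°: sec²(25.5°) = 1/0.9026² = 1.228.
Ratio = 27.97/1.228 = cos²(25.5°)/cos²(79.1°) ≈ 22.8.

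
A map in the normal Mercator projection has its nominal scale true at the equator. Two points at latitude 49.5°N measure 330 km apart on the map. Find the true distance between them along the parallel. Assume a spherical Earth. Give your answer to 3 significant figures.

214 km

Mercator is conformal, so the point scale is isotropic: h = k = sec φ = 1/cos φ.
Along the parallel at 49.5°, map distances are exaggerated by k = sec 49.5° = 1.540.
True distance = 330 / 1.540 = 330 × cos 49.5° ≈ 214 km.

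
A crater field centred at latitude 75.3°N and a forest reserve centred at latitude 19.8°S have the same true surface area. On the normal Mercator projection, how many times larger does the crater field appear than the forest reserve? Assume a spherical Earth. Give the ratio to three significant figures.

Mercator is conformal with k = sec φ, so areal scale = k² = sec²φ.
At 75.3°: sec²(75.3°) = 1/0.2538² = 15.53.
At 19.8°: sec²(19.8°) = 1/0.9409² = 1.130.
Ratio = 15.53/1.130 = cos²(19.8°)/cos²(75.3°) ≈ 13.7.

13.7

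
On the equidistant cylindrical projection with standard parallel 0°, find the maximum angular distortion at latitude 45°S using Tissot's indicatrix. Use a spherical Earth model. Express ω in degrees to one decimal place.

Plate carrée maps x = Rλ, y = Rφ. The meridian scale is h = 1 and the parallel scale is k = 1/cos φ = sec φ.
At 45°: h = 1.000, k = 1.414; principal scales a = 1.414, b = 1.000.
sin(ω/2) = (a − b)/(a + b) = 0.4142/2.414 = 0.1716, so ω = 2 arcsin(0.1716) ≈ 19.8°.

19.8°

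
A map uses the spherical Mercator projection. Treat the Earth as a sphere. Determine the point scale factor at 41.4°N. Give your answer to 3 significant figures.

1.33

The Mercator projection is conformal; its linear scale factor is the same in every direction and equals sec φ = 1/cos φ.
k = 1/cos 41.4° = 1/0.7501 = 1.333.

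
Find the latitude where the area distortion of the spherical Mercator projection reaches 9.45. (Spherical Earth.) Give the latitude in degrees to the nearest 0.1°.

71.0°

Mercator areal scale is sec²φ.
sec²φ = 9.45  ⇒  cos²φ = 0.1058  ⇒  cos φ = 0.3253.
φ = arccos(0.3253) ≈ 71.0°.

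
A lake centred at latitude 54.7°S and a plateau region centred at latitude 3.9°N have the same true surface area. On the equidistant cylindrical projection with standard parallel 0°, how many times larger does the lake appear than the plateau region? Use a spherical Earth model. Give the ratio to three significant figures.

Plate carrée maps x = Rλ, y = Rφ. The meridian scale is h = 1 and the parallel scale is k = 1/cos φ = sec φ.
Areal scale at 54.7°: h·k = 1.000 × 1.731 = 1.731.
Areal scale at 3.9°: h·k = 1.000 × 1.002 = 1.002.
Ratio = 1.731/1.002 ≈ 1.73.

1.73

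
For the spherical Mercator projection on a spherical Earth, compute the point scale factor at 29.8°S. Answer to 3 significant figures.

Mercator is conformal, so the point scale is isotropic: h = k = sec φ = 1/cos φ.
k = 1/cos 29.8° = 1/0.8678 = 1.152.

1.15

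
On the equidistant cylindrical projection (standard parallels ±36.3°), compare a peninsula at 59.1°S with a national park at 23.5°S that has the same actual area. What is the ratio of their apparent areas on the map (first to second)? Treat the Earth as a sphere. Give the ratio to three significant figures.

1.79

In the equirectangular projection with standard parallel φ₀ = 36.3° (x = Rλ cos φ₀, y = Rφ), meridians are true-scale (h = 1) and the parallel scale is k = cos φ₀ / cos φ.
Areal scale at 59.1°: h·k = 1.000 × 1.569 = 1.569.
Areal scale at 23.5°: h·k = 1.000 × 0.8788 = 0.8788.
Ratio = 1.569/0.8788 ≈ 1.79.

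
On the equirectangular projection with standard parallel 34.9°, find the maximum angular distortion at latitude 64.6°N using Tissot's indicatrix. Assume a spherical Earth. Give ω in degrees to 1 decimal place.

36.5°

The equidistant cylindrical projection with φ₀ = 34.9° has h = 1 (meridians true) and k = cos φ₀ / cos φ along parallels.
At 64.6°: h = 1.000, k = 1.912; principal scales a = 1.912, b = 1.000.
sin(ω/2) = (a − b)/(a + b) = 0.9121/2.912 = 0.3132, so ω = 2 arcsin(0.3132) ≈ 36.5°.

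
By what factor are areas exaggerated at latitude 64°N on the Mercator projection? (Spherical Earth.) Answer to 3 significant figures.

Mercator is conformal, so the point scale is isotropic: h = k = sec φ = 1/cos φ.
Areal scale = k² = sec²φ = 1/cos²(64°) = 1/0.4384² = 5.204.

5.20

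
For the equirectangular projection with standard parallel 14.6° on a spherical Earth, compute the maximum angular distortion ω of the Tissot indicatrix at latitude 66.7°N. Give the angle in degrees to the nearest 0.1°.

49.6°

The equidistant cylindrical projection with φ₀ = 14.6° has h = 1 (meridians true) and k = cos φ₀ / cos φ along parallels.
At 66.7°: h = 1.000, k = 2.447; principal scales a = 2.447, b = 1.000.
sin(ω/2) = (a − b)/(a + b) = 1.447/3.447 = 0.4197, so ω = 2 arcsin(0.4197) ≈ 49.6°.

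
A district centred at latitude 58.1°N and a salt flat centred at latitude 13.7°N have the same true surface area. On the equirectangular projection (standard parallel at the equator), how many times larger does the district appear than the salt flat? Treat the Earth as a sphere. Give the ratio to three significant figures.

1.84

Plate carrée maps x = Rλ, y = Rφ. The meridian scale is h = 1 and the parallel scale is k = 1/cos φ = sec φ.
Areal scale at 58.1°: h·k = 1.000 × 1.892 = 1.892.
Areal scale at 13.7°: h·k = 1.000 × 1.029 = 1.029.
Ratio = 1.892/1.029 ≈ 1.84.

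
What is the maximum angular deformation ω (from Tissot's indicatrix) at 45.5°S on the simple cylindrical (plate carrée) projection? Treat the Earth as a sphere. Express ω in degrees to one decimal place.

20.3°

For the equirectangular projection with φ₀ = 0 (plate carrée), h = 1 along meridians and k = sec φ along parallels.
At 45.5°: h = 1.000, k = 1.427; principal scales a = 1.427, b = 1.000.
sin(ω/2) = (a − b)/(a + b) = 0.4267/2.427 = 0.1758, so ω = 2 arcsin(0.1758) ≈ 20.3°.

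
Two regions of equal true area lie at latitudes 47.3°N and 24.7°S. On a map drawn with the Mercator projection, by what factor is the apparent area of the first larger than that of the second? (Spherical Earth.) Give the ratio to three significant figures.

On Mercator, area is exaggerated by sec²φ = 1/cos²φ.
At 47.3°: sec²(47.3°) = 1/0.6782² = 2.174.
At 24.7°: sec²(24.7°) = 1/0.9085² = 1.212.
Ratio = 2.174/1.212 = cos²(24.7°)/cos²(47.3°) ≈ 1.79.

1.79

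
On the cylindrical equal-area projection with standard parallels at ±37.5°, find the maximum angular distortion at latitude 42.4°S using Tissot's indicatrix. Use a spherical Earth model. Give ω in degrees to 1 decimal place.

For cylindrical equal-area with standard parallel φ₀, h = cos φ / cos φ₀ and k = cos φ₀ / cos φ, so h·k = 1.
At 42.4°: h = 0.9308, k = 1.074; principal scales a = 1.074, b = 0.9308.
sin(ω/2) = (a − b)/(a + b) = 0.1435/2.005 = 0.07159, so ω = 2 arcsin(0.07159) ≈ 8.2°.

8.2°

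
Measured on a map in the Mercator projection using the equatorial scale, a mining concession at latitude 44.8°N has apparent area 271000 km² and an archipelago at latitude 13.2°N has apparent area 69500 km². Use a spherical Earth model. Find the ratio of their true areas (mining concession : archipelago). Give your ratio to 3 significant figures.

Since Mercator area scale is 1/cos²φ, the true area equals the apparent area multiplied by cos²φ.
True area of mining concession: 271000 × cos²(44.8°) = 271000 × 0.5035 = 136400 km².
True area of archipelago: 69500 × cos²(13.2°) = 69500 × 0.9479 = 65880 km².
Ratio = 136400 / 65880 ≈ 2.07.

2.07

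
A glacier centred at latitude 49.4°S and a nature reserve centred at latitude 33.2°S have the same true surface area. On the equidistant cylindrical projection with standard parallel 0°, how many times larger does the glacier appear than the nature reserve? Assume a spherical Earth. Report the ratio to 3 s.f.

1.29

For the equirectangular projection with φ₀ = 0 (plate carrée), h = 1 along meridians and k = sec φ along parallels.
Areal scale at 49.4°: h·k = 1.000 × 1.537 = 1.537.
Areal scale at 33.2°: h·k = 1.000 × 1.195 = 1.195.
Ratio = 1.537/1.195 ≈ 1.29.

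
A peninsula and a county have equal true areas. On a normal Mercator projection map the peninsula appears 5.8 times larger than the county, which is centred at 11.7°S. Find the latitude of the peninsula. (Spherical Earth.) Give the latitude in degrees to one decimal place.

Mercator areal scale is sec²φ, so apparent-area ratio = sec²φ₁ / sec²φ₂ = cos²φ₂ / cos²φ₁.
cos²φ₂ / cos²φ₁ = 5.8  ⇒  cos φ₁ = cos 11.7° / √5.8 = 0.9792/2.408 = 0.4066.
φ₁ = arccos(0.4066) ≈ 66.0°.

66.0°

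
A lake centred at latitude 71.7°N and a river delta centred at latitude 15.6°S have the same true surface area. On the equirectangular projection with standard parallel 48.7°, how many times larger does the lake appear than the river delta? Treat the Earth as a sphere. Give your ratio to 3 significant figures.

3.07

The equidistant cylindrical projection with φ₀ = 48.7° has h = 1 (meridians true) and k = cos φ₀ / cos φ along parallels.
Areal scale at 71.7°: h·k = 1.000 × 2.102 = 2.102.
Areal scale at 15.6°: h·k = 1.000 × 0.6852 = 0.6852.
Ratio = 2.102/0.6852 ≈ 3.07.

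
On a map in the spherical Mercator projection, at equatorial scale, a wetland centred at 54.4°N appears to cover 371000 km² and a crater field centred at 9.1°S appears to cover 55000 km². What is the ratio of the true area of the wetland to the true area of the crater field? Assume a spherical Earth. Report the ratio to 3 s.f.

Mercator's areal exaggeration is sec²φ; hence true area = (apparent area) · cos²φ.
True area of wetland: 371000 × cos²(54.4°) = 371000 × 0.3389 = 125700 km².
True area of crater field: 55000 × cos²(9.1°) = 55000 × 0.9750 = 53620 km².
Ratio = 125700 / 53620 ≈ 2.34.

2.34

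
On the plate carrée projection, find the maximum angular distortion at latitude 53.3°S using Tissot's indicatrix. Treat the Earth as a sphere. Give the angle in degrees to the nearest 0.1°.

29.2°

In the plate carrée (x = Rλ, y = Rφ), meridians are true-scale (h = 1) and parallels are stretched by k = sec φ.
At 53.3°: h = 1.000, k = 1.673; principal scales a = 1.673, b = 1.000.
sin(ω/2) = (a − b)/(a + b) = 0.6733/2.673 = 0.2519, so ω = 2 arcsin(0.2519) ≈ 29.2°.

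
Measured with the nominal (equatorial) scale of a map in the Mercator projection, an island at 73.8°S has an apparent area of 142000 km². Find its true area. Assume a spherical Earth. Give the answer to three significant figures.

The Mercator projection is conformal; its linear scale factor is the same in every direction and equals sec φ = 1/cos φ.
Areal scale = k² = sec²φ = 1/cos²(73.8°) = 1/0.2790² = 12.85.
True area = apparent / (areal scale) = 142000 / 12.85 ≈ 11100 km².

11100 km²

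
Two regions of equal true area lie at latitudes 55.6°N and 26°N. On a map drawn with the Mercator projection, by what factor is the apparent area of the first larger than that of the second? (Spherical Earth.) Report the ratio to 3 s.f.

2.53

Mercator areal scale is sec²φ.
At 55.6°: sec²(55.6°) = 1/0.5650² = 3.133.
At 26°: sec²(26°) = 1/0.8988² = 1.238.
Ratio = 3.133/1.238 = cos²(26°)/cos²(55.6°) ≈ 2.53.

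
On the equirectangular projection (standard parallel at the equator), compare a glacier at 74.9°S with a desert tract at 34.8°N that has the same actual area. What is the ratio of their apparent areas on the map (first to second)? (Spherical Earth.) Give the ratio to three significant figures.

3.15

Plate carrée maps x = Rλ, y = Rφ. The meridian scale is h = 1 and the parallel scale is k = 1/cos φ = sec φ.
Areal scale at 74.9°: h·k = 1.000 × 3.839 = 3.839.
Areal scale at 34.8°: h·k = 1.000 × 1.218 = 1.218.
Ratio = 3.839/1.218 ≈ 3.15.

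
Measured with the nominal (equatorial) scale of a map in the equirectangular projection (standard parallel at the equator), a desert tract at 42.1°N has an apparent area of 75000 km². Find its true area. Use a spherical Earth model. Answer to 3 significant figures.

55600 km²

For the equirectangular projection with φ₀ = 0 (plate carrée), h = 1 along meridians and k = sec φ along parallels.
Areal scale = h·k = 1 × sec φ; at 42.1°, h = 1.000, k = 1.348, so h·k = 1.348.
True area = apparent / (areal scale) = 75000 / 1.348 ≈ 55600 km².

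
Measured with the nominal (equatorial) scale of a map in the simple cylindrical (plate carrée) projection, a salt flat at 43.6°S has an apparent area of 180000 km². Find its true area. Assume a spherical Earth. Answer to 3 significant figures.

In the plate carrée (x = Rλ, y = Rφ), meridians are true-scale (h = 1) and parallels are stretched by k = sec φ.
Areal scale = h·k = 1 × sec φ; at 43.6°, h = 1.000, k = 1.381, so h·k = 1.381.
True area = apparent / (areal scale) = 180000 / 1.381 ≈ 130000 km².

130000 km²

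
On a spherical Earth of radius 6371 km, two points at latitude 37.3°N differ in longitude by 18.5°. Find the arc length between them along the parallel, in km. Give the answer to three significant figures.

1640 km

Arc length along a parallel = R cos φ · Δλ (with Δλ in radians).
= 6371 × cos 37.3° × (18.5° × π/180) = 6371 × 0.7955 × 0.3229 ≈ 1640 km.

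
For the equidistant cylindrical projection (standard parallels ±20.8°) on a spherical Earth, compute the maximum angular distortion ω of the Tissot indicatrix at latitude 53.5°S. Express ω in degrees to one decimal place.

25.7°

In the equirectangular projection with standard parallel φ₀ = 20.8° (x = Rλ cos φ₀, y = Rφ), meridians are true-scale (h = 1) and the parallel scale is k = cos φ₀ / cos φ.
At 53.5°: h = 1.000, k = 1.572; principal scales a = 1.572, b = 1.000.
sin(ω/2) = (a − b)/(a + b) = 0.5716/2.572 = 0.2223, so ω = 2 arcsin(0.2223) ≈ 25.7°.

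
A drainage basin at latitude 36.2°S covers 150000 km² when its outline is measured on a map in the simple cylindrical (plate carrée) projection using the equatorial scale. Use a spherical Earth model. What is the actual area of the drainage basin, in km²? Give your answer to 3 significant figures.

For the equirectangular projection with φ₀ = 0 (plate carrée), h = 1 along meridians and k = sec φ along parallels.
Areal scale = h·k = 1 × sec φ; at 36.2°, h = 1.000, k = 1.239, so h·k = 1.239.
True area = apparent / (areal scale) = 150000 / 1.239 ≈ 121000 km².

121000 km²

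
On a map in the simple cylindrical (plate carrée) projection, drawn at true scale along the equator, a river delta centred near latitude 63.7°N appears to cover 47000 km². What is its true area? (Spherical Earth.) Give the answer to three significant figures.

Plate carrée maps x = Rλ, y = Rφ. The meridian scale is h = 1 and the parallel scale is k = 1/cos φ = sec φ.
Areal scale = h·k = 1 × sec φ; at 63.7°, h = 1.000, k = 2.257, so h·k = 2.257.
True area = apparent / (areal scale) = 47000 / 2.257 ≈ 20800 km².

20800 km²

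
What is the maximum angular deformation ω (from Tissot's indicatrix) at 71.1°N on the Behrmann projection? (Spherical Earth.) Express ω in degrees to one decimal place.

Behrmann is a cylindrical equal-area projection with standard parallels at ±30°. For cylindrical equal-area with standard parallel φ₀, h = cos φ / cos φ₀ and k = cos φ₀ / cos φ, so h·k = 1.
At 71.1°: h = 0.3740, k = 2.674; principal scales a = 2.674, b = 0.3740.
sin(ω/2) = (a − b)/(a + b) = 2.300/3.048 = 0.7545, so ω = 2 arcsin(0.7545) ≈ 98.0°.

98.0°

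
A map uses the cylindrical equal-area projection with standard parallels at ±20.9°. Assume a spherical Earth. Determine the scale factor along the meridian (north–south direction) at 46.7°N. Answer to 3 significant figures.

0.734

A cylindrical equal-area projection with standard parallel φ₀ has meridian scale h = cos φ / cos φ₀ and parallel scale k = cos φ₀ / cos φ (so areas are preserved, h·k = 1).
h = cos 46.7° / cos 20.9° = 0.6858/0.9342 = 0.7341.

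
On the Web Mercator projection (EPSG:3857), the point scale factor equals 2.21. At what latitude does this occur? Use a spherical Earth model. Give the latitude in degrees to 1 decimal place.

Mercator scale is k = sec φ = 1/cos φ.
1/cos φ = 2.21  ⇒  cos φ = 0.4525  ⇒  φ = arccos(0.4525) ≈ 63.1°.

63.1°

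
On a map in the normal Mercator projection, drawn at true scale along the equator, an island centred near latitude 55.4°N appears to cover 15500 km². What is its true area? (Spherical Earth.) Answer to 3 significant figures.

5000 km²

Mercator is conformal, so the point scale is isotropic: h = k = sec φ = 1/cos φ.
Areal scale = k² = sec²φ = 1/cos²(55.4°) = 1/0.5678² = 3.101.
True area = apparent / (areal scale) = 15500 / 3.101 ≈ 5000 km².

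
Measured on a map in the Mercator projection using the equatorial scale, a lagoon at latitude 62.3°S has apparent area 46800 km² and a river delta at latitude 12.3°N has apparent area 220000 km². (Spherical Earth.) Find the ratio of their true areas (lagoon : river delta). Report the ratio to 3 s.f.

0.0482

Since Mercator area scale is 1/cos²φ, the true area equals the apparent area multiplied by cos²φ.
True area of lagoon: 46800 × cos²(62.3°) = 46800 × 0.2161 = 10110 km².
True area of river delta: 220000 × cos²(12.3°) = 220000 × 0.9546 = 210000 km².
Ratio = 10110 / 210000 ≈ 0.0482.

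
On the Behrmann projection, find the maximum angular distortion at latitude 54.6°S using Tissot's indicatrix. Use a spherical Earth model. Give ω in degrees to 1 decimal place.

Behrmann is a cylindrical equal-area projection with standard parallels at ±30°. A cylindrical equal-area projection with standard parallel φ₀ has meridian scale h = cos φ / cos φ₀ and parallel scale k = cos φ₀ / cos φ (so areas are preserved, h·k = 1).
At 54.6°: h = 0.6689, k = 1.495; principal scales a = 1.495, b = 0.6689.
sin(ω/2) = (a − b)/(a + b) = 0.8261/2.164 = 0.3818, so ω = 2 arcsin(0.3818) ≈ 44.9°.

44.9°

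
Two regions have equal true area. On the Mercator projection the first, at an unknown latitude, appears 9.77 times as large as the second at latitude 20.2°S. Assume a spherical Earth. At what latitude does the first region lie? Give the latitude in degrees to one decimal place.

Mercator areal scale is sec²φ, so apparent-area ratio = sec²φ₁ / sec²φ₂ = cos²φ₂ / cos²φ₁.
cos²φ₂ / cos²φ₁ = 9.77  ⇒  cos φ₁ = cos 20.2° / √9.77 = 0.9385/3.126 = 0.3003.
φ₁ = arccos(0.3003) ≈ 72.5°.

72.5°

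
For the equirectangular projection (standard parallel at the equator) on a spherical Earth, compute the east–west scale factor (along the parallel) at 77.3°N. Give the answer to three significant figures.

For the equirectangular projection with φ₀ = 0 (plate carrée), h = 1 along meridians and k = sec φ along parallels.
k = 1/cos 77.3° = 1/0.2198 = 4.549.

4.55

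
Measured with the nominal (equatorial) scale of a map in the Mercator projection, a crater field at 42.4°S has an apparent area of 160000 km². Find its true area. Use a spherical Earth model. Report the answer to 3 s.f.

Mercator is conformal, so the point scale is isotropic: h = k = sec φ = 1/cos φ.
Areal scale = k² = sec²φ = 1/cos²(42.4°) = 1/0.7385² = 1.834.
True area = apparent / (areal scale) = 160000 / 1.834 ≈ 87300 km².

87300 km²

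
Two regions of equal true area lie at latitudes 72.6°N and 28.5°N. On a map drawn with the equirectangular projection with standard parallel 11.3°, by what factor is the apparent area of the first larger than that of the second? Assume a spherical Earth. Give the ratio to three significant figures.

The equidistant cylindrical projection with φ₀ = 11.3° has h = 1 (meridians true) and k = cos φ₀ / cos φ along parallels.
Areal scale at 72.6°: h·k = 1.000 × 3.279 = 3.279.
Areal scale at 28.5°: h·k = 1.000 × 1.116 = 1.116.
Ratio = 3.279/1.116 ≈ 2.94.

2.94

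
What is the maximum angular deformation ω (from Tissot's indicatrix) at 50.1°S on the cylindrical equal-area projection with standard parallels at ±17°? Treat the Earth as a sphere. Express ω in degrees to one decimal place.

For cylindrical equal-area with standard parallel φ₀, h = cos φ / cos φ₀ and k = cos φ₀ / cos φ, so h·k = 1.
At 50.1°: h = 0.6708, k = 1.491; principal scales a = 1.491, b = 0.6708.
sin(ω/2) = (a − b)/(a + b) = 0.8201/2.162 = 0.3794, so ω = 2 arcsin(0.3794) ≈ 44.6°.

44.6°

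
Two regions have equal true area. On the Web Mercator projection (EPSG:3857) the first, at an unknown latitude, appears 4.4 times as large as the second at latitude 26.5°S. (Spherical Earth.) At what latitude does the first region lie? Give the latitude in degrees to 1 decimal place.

On Mercator, (apparent₁)/(apparent₂) = sec²φ₁ / sec²φ₂ when true areas are equal.
cos²φ₂ / cos²φ₁ = 4.4  ⇒  cos φ₁ = cos 26.5° / √4.4 = 0.8949/2.098 = 0.4266.
φ₁ = arccos(0.4266) ≈ 64.7°.

64.7°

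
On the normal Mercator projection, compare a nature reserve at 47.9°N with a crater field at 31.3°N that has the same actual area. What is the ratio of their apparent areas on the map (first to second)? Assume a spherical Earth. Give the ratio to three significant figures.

Mercator is conformal with k = sec φ, so areal scale = k² = sec²φ.
At 47.9°: sec²(47.9°) = 1/0.6704² = 2.225.
At 31.3°: sec²(31.3°) = 1/0.8545² = 1.370.
Ratio = 2.225/1.370 = cos²(31.3°)/cos²(47.9°) ≈ 1.62.

1.62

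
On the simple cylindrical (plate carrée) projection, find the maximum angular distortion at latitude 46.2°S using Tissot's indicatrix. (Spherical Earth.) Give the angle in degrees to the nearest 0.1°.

21.0°

In the plate carrée (x = Rλ, y = Rφ), meridians are true-scale (h = 1) and parallels are stretched by k = sec φ.
At 46.2°: h = 1.000, k = 1.445; principal scales a = 1.445, b = 1.000.
sin(ω/2) = (a − b)/(a + b) = 0.4448/2.445 = 0.1819, so ω = 2 arcsin(0.1819) ≈ 21.0°.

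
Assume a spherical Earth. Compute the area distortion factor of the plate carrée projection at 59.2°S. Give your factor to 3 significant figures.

For the equirectangular projection with φ₀ = 0 (plate carrée), h = 1 along meridians and k = sec φ along parallels.
Areal scale = h·k = 1 × sec φ; at 59.2°, h = 1.000, k = 1.953, so h·k = 1.953.

1.95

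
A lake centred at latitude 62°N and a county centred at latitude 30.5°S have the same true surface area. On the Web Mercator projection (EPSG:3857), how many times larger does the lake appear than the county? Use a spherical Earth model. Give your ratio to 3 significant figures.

On Mercator, area is exaggerated by sec²φ = 1/cos²φ.
At 62°: sec²(62°) = 1/0.4695² = 4.537.
At 30.5°: sec²(30.5°) = 1/0.8616² = 1.347.
Ratio = 4.537/1.347 = cos²(30.5°)/cos²(62°) ≈ 3.37.

3.37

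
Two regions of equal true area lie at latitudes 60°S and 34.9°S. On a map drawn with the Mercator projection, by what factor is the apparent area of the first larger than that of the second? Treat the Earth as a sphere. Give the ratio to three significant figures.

2.69

Mercator is conformal with k = sec φ, so areal scale = k² = sec²φ.
At 60°: sec²(60°) = 1/0.5000² = 4.000.
At 34.9°: sec²(34.9°) = 1/0.8202² = 1.487.
Ratio = 4.000/1.487 = cos²(34.9°)/cos²(60°) ≈ 2.69.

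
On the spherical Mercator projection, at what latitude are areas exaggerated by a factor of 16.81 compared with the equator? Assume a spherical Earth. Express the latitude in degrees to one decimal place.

Mercator areal scale is sec²φ.
sec²φ = 16.81  ⇒  cos²φ = 0.05949  ⇒  cos φ = 0.2439.
φ = arccos(0.2439) ≈ 75.9°.

75.9°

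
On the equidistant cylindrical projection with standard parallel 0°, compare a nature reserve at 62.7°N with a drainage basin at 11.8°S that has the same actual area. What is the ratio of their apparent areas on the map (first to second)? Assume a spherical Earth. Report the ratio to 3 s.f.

In the plate carrée (x = Rλ, y = Rφ), meridians are true-scale (h = 1) and parallels are stretched by k = sec φ.
Areal scale at 62.7°: h·k = 1.000 × 2.180 = 2.180.
Areal scale at 11.8°: h·k = 1.000 × 1.022 = 1.022.
Ratio = 2.180/1.022 ≈ 2.13.

2.13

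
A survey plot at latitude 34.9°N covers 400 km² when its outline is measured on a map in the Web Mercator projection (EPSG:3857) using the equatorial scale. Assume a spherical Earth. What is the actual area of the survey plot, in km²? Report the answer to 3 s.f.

The Mercator projection is conformal; its linear scale factor is the same in every direction and equals sec φ = 1/cos φ.
Areal scale = k² = sec²φ = 1/cos²(34.9°) = 1/0.8202² = 1.487.
True area = apparent / (areal scale) = 400 / 1.487 ≈ 269 km².

269 km²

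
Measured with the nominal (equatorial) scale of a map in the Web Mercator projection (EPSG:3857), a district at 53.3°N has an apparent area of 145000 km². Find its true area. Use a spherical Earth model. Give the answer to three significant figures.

51800 km²

For Mercator, h = k = sec φ (a conformal cylindrical projection has a single point scale, 1/cos φ).
Areal scale = k² = sec²φ = 1/cos²(53.3°) = 1/0.5976² = 2.800.
True area = apparent / (areal scale) = 145000 / 2.800 ≈ 51800 km².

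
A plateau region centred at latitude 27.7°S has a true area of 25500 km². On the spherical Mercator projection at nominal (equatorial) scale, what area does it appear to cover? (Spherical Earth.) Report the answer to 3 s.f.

The Mercator projection is conformal; its linear scale factor is the same in every direction and equals sec φ = 1/cos φ.
Areal scale = k² = sec²φ = 1/cos²(27.7°) = 1/0.8854² = 1.276.
Apparent area = 25500 × 1.276 ≈ 32500 km².

32500 km²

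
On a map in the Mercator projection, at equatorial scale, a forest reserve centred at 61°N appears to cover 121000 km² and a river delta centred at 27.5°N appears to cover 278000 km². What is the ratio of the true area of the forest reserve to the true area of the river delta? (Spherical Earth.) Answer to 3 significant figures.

0.130

Mercator's areal exaggeration is sec²φ; hence true area = (apparent area) · cos²φ.
True area of forest reserve: 121000 × cos²(61°) = 121000 × 0.2350 = 28440 km².
True area of river delta: 278000 × cos²(27.5°) = 278000 × 0.7868 = 218700 km².
Ratio = 28440 / 218700 ≈ 0.130.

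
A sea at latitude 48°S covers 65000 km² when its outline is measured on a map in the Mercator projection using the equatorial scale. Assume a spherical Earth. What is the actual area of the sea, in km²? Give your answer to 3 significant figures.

29100 km²

For Mercator, h = k = sec φ (a conformal cylindrical projection has a single point scale, 1/cos φ).
Areal scale = k² = sec²φ = 1/cos²(48°) = 1/0.6691² = 2.233.
True area = apparent / (areal scale) = 65000 / 2.233 ≈ 29100 km².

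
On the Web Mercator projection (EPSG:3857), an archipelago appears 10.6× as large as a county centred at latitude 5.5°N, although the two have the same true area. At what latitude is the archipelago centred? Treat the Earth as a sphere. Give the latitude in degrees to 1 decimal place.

Mercator areal scale is sec²φ, so apparent-area ratio = sec²φ₁ / sec²φ₂ = cos²φ₂ / cos²φ₁.
cos²φ₂ / cos²φ₁ = 10.6  ⇒  cos φ₁ = cos 5.5° / √10.6 = 0.9954/3.256 = 0.3057.
φ₁ = arccos(0.3057) ≈ 72.2°.

72.2°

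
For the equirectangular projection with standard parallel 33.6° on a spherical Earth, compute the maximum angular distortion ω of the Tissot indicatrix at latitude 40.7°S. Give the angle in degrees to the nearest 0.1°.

5.4°

The equidistant cylindrical projection with φ₀ = 33.6° has h = 1 (meridians true) and k = cos φ₀ / cos φ along parallels.
At 40.7°: h = 1.000, k = 1.099; principal scales a = 1.099, b = 1.000.
sin(ω/2) = (a − b)/(a + b) = 0.09865/2.099 = 0.04700, so ω = 2 arcsin(0.04700) ≈ 5.4°.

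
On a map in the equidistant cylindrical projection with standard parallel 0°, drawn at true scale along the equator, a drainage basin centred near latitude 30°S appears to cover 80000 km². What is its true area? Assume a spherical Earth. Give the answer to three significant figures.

69300 km²

Plate carrée maps x = Rλ, y = Rφ. The meridian scale is h = 1 and the parallel scale is k = 1/cos φ = sec φ.
Areal scale = h·k = 1 × sec φ; at 30°, h = 1.000, k = 1.155, so h·k = 1.155.
True area = apparent / (areal scale) = 80000 / 1.155 ≈ 69300 km².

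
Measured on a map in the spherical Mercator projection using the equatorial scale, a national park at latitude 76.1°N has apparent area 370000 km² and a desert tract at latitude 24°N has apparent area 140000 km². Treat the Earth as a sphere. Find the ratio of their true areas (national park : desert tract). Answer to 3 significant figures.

0.183

Since Mercator area scale is 1/cos²φ, the true area equals the apparent area multiplied by cos²φ.
True area of national park: 370000 × cos²(76.1°) = 370000 × 0.05771 = 21350 km².
True area of desert tract: 140000 × cos²(24°) = 140000 × 0.8346 = 116800 km².
Ratio = 21350 / 116800 ≈ 0.183.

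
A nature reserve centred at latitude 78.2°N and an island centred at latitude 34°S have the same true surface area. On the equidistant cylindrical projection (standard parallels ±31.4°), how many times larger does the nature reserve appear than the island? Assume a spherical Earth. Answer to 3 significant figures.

The equidistant cylindrical projection with φ₀ = 31.4° has h = 1 (meridians true) and k = cos φ₀ / cos φ along parallels.
Areal scale at 78.2°: h·k = 1.000 × 4.174 = 4.174.
Areal scale at 34°: h·k = 1.000 × 1.030 = 1.030.
Ratio = 4.174/1.030 ≈ 4.05.

4.05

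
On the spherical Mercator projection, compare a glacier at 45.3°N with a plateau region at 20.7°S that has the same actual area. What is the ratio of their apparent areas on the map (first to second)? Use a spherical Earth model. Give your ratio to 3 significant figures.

On Mercator, area is exaggerated by sec²φ = 1/cos²φ.
At 45.3°: sec²(45.3°) = 1/0.7034² = 2.021.
At 20.7°: sec²(20.7°) = 1/0.9354² = 1.143.
Ratio = 2.021/1.143 = cos²(20.7°)/cos²(45.3°) ≈ 1.77.

1.77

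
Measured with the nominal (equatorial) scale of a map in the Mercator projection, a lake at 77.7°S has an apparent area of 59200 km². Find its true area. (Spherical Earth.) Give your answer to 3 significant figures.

Mercator is conformal, so the point scale is isotropic: h = k = sec φ = 1/cos φ.
Areal scale = k² = sec²φ = 1/cos²(77.7°) = 1/0.2130² = 22.04.
True area = apparent / (areal scale) = 59200 / 22.04 ≈ 2690 km².

2690 km²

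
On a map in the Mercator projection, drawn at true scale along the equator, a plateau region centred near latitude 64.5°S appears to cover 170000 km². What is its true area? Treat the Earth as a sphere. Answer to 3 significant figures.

The Mercator projection is conformal; its linear scale factor is the same in every direction and equals sec φ = 1/cos φ.
Areal scale = k² = sec²φ = 1/cos²(64.5°) = 1/0.4305² = 5.395.
True area = apparent / (areal scale) = 170000 / 5.395 ≈ 31500 km².

31500 km²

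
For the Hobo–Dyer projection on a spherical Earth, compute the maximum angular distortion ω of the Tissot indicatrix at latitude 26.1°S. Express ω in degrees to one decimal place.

14.2°

The Hobo–Dyer projection is cylindrical equal-area with φ₀ = 37.5°. For cylindrical equal-area with standard parallel φ₀, h = cos φ / cos φ₀ and k = cos φ₀ / cos φ, so h·k = 1.
At 26.1°: h = 1.132, k = 0.8834; principal scales a = 1.132, b = 0.8834.
sin(ω/2) = (a − b)/(a + b) = 0.2485/2.015 = 0.1233, so ω = 2 arcsin(0.1233) ≈ 14.2°.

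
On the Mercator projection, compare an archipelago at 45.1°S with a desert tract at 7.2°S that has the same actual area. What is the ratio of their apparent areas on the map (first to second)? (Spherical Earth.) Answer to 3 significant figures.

1.98

Mercator areal scale is sec²φ.
At 45.1°: sec²(45.1°) = 1/0.7059² = 2.007.
At 7.2°: sec²(7.2°) = 1/0.9921² = 1.016.
Ratio = 2.007/1.016 = cos²(7.2°)/cos²(45.1°) ≈ 1.98.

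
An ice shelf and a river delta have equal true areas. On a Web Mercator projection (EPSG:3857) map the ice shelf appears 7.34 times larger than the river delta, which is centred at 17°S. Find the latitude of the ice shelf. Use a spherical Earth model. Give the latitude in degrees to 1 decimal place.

For equal true areas on Mercator, apparent areas scale as sec²φ, so the ratio is cos²φ₂ / cos²φ₁.
cos²φ₂ / cos²φ₁ = 7.34  ⇒  cos φ₁ = cos 17° / √7.34 = 0.9563/2.709 = 0.3530.
φ₁ = arccos(0.3530) ≈ 69.3°.

69.3°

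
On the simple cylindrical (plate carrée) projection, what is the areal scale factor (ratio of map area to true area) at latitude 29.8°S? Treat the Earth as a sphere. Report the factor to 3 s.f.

For the equirectangular projection with φ₀ = 0 (plate carrée), h = 1 along meridians and k = sec φ along parallels.
Areal scale = h·k = 1 × sec φ; at 29.8°, h = 1.000, k = 1.152, so h·k = 1.152.

1.15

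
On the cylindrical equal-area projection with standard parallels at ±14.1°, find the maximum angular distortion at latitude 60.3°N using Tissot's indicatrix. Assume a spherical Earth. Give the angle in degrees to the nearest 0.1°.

71.8°

For cylindrical equal-area with standard parallel φ₀, h = cos φ / cos φ₀ and k = cos φ₀ / cos φ, so h·k = 1.
At 60.3°: h = 0.5108, k = 1.958; principal scales a = 1.958, b = 0.5108.
sin(ω/2) = (a − b)/(a + b) = 1.447/2.468 = 0.5861, so ω = 2 arcsin(0.5861) ≈ 71.8°.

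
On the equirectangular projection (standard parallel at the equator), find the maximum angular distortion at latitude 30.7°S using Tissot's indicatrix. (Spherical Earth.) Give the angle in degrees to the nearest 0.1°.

8.6°

For the equirectangular projection with φ₀ = 0 (plate carrée), h = 1 along meridians and k = sec φ along parallels.
At 30.7°: h = 1.000, k = 1.163; principal scales a = 1.163, b = 1.000.
sin(ω/2) = (a − b)/(a + b) = 0.1630/2.163 = 0.07535, so ω = 2 arcsin(0.07535) ≈ 8.6°.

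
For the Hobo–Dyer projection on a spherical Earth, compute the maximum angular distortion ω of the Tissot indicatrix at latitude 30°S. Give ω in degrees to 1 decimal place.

Hobo–Dyer is a cylindrical equal-area projection with standard parallels at ±37.5°. For cylindrical equal-area with standard parallel φ₀, h = cos φ / cos φ₀ and k = cos φ₀ / cos φ, so h·k = 1.
At 30°: h = 1.092, k = 0.9161; principal scales a = 1.092, b = 0.9161.
sin(ω/2) = (a − b)/(a + b) = 0.1755/2.008 = 0.08742, so ω = 2 arcsin(0.08742) ≈ 10.0°.

10.0°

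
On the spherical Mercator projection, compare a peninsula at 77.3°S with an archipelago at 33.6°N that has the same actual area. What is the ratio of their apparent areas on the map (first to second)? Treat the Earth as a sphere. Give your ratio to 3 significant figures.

Mercator is conformal with k = sec φ, so areal scale = k² = sec²φ.
At 77.3°: sec²(77.3°) = 1/0.2198² = 20.69.
At 33.6°: sec²(33.6°) = 1/0.8329² = 1.441.
Ratio = 20.69/1.441 = cos²(33.6°)/cos²(77.3°) ≈ 14.4.

14.4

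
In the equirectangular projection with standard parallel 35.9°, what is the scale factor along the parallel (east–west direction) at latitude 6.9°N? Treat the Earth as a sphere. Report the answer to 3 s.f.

0.816

In the equirectangular projection with standard parallel φ₀ = 35.9° (x = Rλ cos φ₀, y = Rφ), meridians are true-scale (h = 1) and the parallel scale is k = cos φ₀ / cos φ.
k = cos 35.9° / cos 6.9° = 0.8100/0.9928 = 0.8160.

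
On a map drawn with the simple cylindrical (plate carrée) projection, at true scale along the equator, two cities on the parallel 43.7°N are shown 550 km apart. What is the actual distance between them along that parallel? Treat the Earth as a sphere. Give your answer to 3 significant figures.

In the plate carrée (x = Rλ, y = Rφ), meridians are true-scale (h = 1) and parallels are stretched by k = sec φ.
Along the parallel at 43.7°, map distances are exaggerated by k = sec 43.7° = 1.383.
True distance = 550 / 1.383 = 550 × cos 43.7° ≈ 398 km.

398 km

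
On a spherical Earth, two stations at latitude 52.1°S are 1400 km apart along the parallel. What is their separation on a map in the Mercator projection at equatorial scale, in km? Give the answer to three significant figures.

For Mercator, h = k = sec φ (a conformal cylindrical projection has a single point scale, 1/cos φ).
Along the parallel, k = sec 52.1° = 1/0.6143 = 1.628.
Map distance = 1400 × 1.628 ≈ 2280 km.

2280 km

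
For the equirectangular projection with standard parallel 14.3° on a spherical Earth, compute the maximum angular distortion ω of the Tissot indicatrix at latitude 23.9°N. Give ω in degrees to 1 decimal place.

In the equirectangular projection with standard parallel φ₀ = 14.3° (x = Rλ cos φ₀, y = Rφ), meridians are true-scale (h = 1) and the parallel scale is k = cos φ₀ / cos φ.
At 23.9°: h = 1.000, k = 1.060; principal scales a = 1.060, b = 1.000.
sin(ω/2) = (a − b)/(a + b) = 0.05990/2.060 = 0.02908, so ω = 2 arcsin(0.02908) ≈ 3.3°.

3.3°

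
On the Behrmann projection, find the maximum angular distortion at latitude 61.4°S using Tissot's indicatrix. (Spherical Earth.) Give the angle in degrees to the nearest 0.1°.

64.3°

The Behrmann projection is cylindrical equal-area with φ₀ = 30°. For cylindrical equal-area with standard parallel φ₀, h = cos φ / cos φ₀ and k = cos φ₀ / cos φ, so h·k = 1.
At 61.4°: h = 0.5527, k = 1.809; principal scales a = 1.809, b = 0.5527.
sin(ω/2) = (a − b)/(a + b) = 1.256/2.362 = 0.5319, so ω = 2 arcsin(0.5319) ≈ 64.3°.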